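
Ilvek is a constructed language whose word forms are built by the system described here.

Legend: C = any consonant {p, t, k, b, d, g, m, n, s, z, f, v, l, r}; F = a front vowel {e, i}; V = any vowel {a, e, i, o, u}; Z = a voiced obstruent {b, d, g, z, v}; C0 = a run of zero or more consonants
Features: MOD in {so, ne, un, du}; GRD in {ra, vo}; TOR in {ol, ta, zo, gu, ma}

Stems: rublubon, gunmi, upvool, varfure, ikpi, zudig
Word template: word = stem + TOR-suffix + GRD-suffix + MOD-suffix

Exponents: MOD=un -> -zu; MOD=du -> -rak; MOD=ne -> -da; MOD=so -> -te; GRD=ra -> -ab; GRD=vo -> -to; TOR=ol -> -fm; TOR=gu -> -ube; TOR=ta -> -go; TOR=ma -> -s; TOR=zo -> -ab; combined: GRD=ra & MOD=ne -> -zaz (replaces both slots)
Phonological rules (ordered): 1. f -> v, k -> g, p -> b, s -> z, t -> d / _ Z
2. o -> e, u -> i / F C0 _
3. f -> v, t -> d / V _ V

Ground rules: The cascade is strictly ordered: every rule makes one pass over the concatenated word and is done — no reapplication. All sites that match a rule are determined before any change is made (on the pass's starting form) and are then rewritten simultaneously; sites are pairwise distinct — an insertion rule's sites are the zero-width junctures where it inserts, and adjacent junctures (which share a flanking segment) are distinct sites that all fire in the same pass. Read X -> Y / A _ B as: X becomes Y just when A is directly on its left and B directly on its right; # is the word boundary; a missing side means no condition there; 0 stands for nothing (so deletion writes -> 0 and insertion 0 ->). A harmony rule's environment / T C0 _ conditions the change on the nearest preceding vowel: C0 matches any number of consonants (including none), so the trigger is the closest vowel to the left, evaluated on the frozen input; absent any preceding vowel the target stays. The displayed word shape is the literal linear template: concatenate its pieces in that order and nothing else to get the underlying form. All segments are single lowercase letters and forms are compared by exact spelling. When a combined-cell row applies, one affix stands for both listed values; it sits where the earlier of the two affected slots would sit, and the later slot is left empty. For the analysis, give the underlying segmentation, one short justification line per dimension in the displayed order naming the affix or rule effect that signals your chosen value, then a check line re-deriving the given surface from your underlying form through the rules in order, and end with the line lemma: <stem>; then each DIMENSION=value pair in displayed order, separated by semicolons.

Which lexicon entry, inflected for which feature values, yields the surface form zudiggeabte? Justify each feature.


underlying: zudig-go-ab-te
MOD=so - signalled by the affix -te
GRD=ra - signalled by the affix -ab
TOR=ta - signalled by the affix -go
check: zudiggoabte -> zudiggoabte -> zudiggeabte -> zudiggeabte
lemma: zudig; MOD=so; GRD=ra; TOR=ta


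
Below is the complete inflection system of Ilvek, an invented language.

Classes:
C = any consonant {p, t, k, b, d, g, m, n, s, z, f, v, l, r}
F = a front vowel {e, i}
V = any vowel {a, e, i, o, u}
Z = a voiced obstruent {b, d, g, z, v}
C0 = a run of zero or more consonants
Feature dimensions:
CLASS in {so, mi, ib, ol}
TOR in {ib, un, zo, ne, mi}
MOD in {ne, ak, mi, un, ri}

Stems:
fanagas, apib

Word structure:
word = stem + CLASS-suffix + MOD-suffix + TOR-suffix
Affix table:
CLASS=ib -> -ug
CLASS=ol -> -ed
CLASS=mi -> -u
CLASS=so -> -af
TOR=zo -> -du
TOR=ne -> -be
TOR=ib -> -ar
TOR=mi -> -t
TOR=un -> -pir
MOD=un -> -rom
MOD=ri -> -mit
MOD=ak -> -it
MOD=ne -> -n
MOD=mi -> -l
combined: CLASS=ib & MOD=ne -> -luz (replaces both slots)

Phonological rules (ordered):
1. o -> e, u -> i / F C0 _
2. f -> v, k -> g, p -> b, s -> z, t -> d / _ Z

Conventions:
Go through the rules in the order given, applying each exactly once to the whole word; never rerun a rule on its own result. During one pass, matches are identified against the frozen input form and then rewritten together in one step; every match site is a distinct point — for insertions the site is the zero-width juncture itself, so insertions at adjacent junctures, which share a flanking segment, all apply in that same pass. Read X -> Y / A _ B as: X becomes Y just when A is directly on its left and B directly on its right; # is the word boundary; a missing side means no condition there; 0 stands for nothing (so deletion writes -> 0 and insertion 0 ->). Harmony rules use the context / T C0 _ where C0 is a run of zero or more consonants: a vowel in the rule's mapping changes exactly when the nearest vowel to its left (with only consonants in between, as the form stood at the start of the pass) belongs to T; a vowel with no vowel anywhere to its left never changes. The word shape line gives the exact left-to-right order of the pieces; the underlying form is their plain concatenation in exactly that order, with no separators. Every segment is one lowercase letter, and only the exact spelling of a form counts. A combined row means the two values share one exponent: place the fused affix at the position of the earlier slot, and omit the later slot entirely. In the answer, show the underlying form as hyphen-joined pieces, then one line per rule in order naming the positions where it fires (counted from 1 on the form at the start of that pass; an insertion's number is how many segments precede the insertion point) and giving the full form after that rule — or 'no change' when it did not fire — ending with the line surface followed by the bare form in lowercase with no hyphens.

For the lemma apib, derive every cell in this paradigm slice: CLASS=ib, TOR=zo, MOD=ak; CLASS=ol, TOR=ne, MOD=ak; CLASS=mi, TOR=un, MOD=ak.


cell CLASS=ib, TOR=zo, MOD=ak:
underlying: apib-ug-it-du
1. o -> e, u -> i / F C0 _: fires at position(s) 5, 10: apibigitdi
2. f -> v, k -> g, p -> b, s -> z, t -> d / _ Z: fires at position(s) 8: apibigiddi
surface: apibigiddi

cell CLASS=ol, TOR=ne, MOD=ak:
underlying: apib-ed-it-be
1. o -> e, u -> i / F C0 _: no change
2. f -> v, k -> g, p -> b, s -> z, t -> d / _ Z: fires at position(s) 8: apibedidbe
surface: apibedidbe

cell CLASS=mi, TOR=un, MOD=ak:
underlying: apib-u-it-pir
1. o -> e, u -> i / F C0 _: fires at position(s) 5: apibiitpir
2. f -> v, k -> g, p -> b, s -> z, t -> d / _ Z: no change
surface: apibiitpir


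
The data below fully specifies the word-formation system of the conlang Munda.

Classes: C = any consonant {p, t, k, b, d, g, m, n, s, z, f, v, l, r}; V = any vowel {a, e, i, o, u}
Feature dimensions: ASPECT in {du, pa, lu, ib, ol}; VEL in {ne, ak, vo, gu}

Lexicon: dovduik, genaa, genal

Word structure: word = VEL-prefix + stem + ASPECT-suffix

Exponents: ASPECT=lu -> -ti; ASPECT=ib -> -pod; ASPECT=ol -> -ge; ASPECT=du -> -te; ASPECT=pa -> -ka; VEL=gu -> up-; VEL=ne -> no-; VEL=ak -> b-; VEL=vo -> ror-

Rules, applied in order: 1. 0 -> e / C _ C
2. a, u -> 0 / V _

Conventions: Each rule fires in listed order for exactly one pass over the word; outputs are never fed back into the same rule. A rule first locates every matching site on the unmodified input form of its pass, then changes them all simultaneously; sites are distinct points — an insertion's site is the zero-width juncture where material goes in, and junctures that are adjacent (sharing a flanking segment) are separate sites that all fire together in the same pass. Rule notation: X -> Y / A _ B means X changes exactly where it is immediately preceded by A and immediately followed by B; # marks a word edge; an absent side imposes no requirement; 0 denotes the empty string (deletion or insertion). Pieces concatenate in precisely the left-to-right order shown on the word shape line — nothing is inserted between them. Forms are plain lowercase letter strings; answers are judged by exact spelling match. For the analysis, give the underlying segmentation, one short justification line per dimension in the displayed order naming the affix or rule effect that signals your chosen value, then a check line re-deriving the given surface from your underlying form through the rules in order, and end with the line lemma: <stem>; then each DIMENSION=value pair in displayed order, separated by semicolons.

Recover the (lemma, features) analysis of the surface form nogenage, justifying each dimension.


underlying: no-genaa-ge
ASPECT=ol - signalled by the affix -ge
VEL=ne - signalled by the affix no-
check: nogenaage -> nogenaage -> nogenage
lemma: genaa; ASPECT=ol; VEL=ne


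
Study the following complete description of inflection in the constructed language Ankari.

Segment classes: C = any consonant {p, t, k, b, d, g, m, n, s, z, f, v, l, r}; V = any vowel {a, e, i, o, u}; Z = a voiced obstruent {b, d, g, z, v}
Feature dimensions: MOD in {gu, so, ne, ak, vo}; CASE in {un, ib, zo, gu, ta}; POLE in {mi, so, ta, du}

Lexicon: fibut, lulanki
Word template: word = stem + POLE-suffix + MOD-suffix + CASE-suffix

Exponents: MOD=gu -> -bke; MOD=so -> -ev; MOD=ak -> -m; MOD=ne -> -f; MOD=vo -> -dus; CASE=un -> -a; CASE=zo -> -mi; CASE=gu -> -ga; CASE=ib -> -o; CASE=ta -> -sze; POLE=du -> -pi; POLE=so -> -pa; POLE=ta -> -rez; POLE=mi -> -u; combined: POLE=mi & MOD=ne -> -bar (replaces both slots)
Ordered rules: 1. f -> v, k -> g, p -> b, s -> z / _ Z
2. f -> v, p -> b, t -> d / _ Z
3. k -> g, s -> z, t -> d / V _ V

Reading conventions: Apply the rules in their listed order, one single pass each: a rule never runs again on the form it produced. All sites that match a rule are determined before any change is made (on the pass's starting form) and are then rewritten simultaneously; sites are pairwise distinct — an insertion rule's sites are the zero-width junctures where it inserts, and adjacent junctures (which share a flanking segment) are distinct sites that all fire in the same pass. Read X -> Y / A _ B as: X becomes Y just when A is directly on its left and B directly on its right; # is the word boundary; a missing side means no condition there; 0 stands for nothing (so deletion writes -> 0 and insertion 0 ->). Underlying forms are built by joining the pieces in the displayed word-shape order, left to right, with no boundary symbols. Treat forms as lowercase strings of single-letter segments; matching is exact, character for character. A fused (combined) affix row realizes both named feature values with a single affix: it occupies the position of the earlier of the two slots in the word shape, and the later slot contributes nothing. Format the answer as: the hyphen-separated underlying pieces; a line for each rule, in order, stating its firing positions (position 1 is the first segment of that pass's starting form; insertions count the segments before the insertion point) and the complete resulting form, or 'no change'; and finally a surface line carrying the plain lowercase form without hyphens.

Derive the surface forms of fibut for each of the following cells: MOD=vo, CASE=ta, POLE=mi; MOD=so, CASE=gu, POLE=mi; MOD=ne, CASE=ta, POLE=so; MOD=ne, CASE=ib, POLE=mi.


cell MOD=vo, CASE=ta, POLE=mi:
underlying: fibut-u-dus-sze
1. f -> v, k -> g, p -> b, s -> z / _ Z: fires at position(s) 10: fibutuduszze
2. f -> v, p -> b, t -> d / _ Z: no change
3. k -> g, s -> z, t -> d / V _ V: fires at position(s) 5: fibududuszze
surface: fibududuszze

cell MOD=so, CASE=gu, POLE=mi:
underlying: fibut-u-ev-ga
1. f -> v, k -> g, p -> b, s -> z / _ Z: no change
2. f -> v, p -> b, t -> d / _ Z: no change
3. k -> g, s -> z, t -> d / V _ V: fires at position(s) 5: fibuduevga
surface: fibuduevga

cell MOD=ne, CASE=ta, POLE=so:
underlying: fibut-pa-f-sze
1. f -> v, k -> g, p -> b, s -> z / _ Z: fires at position(s) 9: fibutpafzze
2. f -> v, p -> b, t -> d / _ Z: fires at position(s) 8: fibutpavzze
3. k -> g, s -> z, t -> d / V _ V: no change
surface: fibutpavzze

cell MOD=ne, CASE=ib, POLE=mi:
underlying: fibut-bar-o
1. f -> v, k -> g, p -> b, s -> z / _ Z: no change
2. f -> v, p -> b, t -> d / _ Z: fires at position(s) 5: fibudbaro
3. k -> g, s -> z, t -> d / V _ V: no change
surface: fibudbaro


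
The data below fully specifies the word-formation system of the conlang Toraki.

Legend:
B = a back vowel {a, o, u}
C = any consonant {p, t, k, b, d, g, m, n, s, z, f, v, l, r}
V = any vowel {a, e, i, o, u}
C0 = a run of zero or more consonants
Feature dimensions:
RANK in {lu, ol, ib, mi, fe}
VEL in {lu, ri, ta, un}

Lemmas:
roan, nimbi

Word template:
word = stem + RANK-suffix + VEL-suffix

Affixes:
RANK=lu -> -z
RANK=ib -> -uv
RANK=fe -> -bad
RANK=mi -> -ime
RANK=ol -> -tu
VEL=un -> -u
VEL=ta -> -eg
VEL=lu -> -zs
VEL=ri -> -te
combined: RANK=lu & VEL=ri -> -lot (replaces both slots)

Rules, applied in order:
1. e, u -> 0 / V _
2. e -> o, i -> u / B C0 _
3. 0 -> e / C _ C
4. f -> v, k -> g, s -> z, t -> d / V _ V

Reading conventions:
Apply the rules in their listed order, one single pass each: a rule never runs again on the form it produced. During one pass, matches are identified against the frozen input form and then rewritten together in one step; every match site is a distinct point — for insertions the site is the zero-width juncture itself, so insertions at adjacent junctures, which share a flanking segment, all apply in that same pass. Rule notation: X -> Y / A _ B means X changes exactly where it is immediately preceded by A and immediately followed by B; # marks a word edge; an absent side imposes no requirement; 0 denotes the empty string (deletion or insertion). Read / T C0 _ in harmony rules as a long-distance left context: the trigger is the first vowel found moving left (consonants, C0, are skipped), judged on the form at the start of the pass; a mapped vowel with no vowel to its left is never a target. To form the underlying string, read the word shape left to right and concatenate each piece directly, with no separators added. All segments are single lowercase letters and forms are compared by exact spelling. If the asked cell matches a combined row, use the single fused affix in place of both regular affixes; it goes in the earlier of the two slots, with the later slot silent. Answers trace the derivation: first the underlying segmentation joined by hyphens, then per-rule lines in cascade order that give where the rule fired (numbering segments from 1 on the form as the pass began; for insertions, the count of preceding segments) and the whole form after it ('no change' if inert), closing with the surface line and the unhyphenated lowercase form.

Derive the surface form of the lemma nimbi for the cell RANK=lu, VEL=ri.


underlying: nimbi-lot
1. e, u -> 0 / V _: no change
2. e -> o, i -> u / B C0 _: no change
3. 0 -> e / C _ C: inserts after position(s) 3: nimebilot
4. f -> v, k -> g, s -> z, t -> d / V _ V: no change
surface: nimebilot


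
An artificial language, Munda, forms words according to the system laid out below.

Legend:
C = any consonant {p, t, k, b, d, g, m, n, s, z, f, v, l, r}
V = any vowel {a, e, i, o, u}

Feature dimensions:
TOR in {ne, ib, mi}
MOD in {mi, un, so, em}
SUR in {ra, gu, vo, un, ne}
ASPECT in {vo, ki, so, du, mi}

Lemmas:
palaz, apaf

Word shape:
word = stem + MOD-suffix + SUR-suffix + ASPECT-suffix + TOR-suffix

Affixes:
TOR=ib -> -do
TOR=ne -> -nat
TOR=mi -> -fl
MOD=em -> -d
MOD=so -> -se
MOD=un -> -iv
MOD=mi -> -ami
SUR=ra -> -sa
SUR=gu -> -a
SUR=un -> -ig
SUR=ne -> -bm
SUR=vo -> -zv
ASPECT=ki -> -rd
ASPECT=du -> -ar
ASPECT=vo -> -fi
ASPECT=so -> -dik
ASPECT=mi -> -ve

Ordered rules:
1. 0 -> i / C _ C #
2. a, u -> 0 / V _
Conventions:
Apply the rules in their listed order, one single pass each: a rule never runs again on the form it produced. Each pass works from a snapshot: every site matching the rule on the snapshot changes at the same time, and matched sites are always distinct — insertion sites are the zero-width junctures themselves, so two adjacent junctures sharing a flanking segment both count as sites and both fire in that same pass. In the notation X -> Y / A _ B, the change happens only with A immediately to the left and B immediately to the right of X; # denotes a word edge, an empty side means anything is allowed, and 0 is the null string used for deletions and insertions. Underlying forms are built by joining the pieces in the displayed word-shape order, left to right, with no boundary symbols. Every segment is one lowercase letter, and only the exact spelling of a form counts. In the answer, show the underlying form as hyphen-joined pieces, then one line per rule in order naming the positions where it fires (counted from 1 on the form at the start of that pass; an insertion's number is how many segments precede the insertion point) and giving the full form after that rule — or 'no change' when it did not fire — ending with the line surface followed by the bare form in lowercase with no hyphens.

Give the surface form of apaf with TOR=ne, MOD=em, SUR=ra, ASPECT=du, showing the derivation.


underlying: apaf-d-sa-ar-nat
1. 0 -> i / C _ C #: no change
2. a, u -> 0 / V _: fires at position(s) 8: apafdsarnat
surface: apafdsarnat


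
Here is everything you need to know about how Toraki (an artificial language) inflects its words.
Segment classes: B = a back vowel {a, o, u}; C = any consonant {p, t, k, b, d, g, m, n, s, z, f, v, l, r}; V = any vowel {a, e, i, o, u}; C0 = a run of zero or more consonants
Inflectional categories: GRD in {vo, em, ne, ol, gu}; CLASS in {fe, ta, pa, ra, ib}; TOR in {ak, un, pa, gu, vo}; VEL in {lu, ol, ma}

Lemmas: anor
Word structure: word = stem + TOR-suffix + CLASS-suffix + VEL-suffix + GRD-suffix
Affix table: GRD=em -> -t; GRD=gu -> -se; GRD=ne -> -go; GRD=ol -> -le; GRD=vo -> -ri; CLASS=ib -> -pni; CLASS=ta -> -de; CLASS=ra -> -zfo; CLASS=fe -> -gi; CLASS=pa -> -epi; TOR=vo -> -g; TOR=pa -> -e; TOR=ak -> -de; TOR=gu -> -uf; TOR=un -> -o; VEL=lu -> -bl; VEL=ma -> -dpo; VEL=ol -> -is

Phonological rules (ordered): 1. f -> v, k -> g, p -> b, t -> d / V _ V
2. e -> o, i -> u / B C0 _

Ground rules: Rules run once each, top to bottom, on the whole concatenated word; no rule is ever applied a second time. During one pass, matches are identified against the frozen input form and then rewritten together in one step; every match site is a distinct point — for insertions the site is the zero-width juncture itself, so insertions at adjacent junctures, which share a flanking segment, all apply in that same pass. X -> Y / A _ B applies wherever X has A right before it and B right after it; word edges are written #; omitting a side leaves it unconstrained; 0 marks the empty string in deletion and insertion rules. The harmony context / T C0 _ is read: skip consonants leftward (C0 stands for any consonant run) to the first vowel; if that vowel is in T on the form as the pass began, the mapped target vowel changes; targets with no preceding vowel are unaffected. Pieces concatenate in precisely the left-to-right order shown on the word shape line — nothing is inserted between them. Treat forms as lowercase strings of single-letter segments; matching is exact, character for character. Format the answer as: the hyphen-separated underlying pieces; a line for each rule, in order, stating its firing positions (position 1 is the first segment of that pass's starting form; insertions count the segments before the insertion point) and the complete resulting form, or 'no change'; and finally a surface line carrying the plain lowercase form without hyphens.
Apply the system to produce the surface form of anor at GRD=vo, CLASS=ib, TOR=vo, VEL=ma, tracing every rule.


underlying: anor-g-pni-dpo-ri
1. f -> v, k -> g, p -> b, t -> d / V _ V: no change
2. e -> o, i -> u / B C0 _: fires at position(s) 8, 13: anorgpnudporu
surface: anorgpnudporu


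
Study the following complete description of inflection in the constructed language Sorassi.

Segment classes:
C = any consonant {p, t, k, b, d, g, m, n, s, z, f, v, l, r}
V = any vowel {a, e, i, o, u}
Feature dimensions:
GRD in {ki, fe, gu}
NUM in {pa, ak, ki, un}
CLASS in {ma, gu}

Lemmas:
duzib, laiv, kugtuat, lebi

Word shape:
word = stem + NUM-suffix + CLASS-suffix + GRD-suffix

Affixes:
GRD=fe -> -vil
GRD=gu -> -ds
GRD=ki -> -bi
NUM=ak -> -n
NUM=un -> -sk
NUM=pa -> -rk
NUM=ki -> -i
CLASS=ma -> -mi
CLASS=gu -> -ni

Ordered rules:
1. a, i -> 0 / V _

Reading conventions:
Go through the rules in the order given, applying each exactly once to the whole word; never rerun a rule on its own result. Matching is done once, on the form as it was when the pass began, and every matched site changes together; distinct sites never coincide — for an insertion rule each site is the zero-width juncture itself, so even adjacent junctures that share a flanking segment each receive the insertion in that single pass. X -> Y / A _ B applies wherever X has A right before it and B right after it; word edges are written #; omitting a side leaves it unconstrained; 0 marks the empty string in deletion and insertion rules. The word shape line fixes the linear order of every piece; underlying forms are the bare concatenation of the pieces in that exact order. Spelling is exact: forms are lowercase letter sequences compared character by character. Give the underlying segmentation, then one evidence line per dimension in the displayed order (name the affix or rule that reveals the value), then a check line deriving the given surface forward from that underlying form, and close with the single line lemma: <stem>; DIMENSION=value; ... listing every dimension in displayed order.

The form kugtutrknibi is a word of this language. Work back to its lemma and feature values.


underlying: kugtuat-rk-ni-bi
GRD=ki - signalled by the affix -bi
NUM=pa - signalled by the affix -rk
CLASS=gu - signalled by the affix -ni
check: kugtuatrknibi -> kugtutrknibi
lemma: kugtuat; GRD=ki; NUM=pa; CLASS=gu


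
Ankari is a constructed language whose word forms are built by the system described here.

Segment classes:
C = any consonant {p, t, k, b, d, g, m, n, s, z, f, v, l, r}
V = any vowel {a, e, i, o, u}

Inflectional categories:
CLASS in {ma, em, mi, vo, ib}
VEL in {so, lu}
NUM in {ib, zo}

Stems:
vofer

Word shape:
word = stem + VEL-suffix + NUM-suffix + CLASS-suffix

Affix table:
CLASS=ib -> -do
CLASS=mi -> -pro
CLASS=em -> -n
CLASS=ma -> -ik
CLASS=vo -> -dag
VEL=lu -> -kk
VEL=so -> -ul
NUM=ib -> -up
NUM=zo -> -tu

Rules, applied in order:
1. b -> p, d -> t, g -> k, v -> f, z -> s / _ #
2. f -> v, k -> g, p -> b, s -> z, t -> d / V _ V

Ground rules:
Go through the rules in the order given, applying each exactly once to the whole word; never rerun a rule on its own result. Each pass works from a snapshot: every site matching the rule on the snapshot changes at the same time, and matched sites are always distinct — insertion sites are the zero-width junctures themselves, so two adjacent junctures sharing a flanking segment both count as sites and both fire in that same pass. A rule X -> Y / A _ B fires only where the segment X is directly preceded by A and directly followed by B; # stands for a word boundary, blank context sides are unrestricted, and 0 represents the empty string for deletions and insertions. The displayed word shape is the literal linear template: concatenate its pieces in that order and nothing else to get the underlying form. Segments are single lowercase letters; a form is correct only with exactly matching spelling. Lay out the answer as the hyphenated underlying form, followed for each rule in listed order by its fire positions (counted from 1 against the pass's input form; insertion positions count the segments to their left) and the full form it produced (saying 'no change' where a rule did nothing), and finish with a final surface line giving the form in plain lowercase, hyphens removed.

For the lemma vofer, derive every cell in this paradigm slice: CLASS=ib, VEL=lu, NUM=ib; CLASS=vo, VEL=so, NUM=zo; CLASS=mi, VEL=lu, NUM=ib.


cell CLASS=ib, VEL=lu, NUM=ib:
underlying: vofer-kk-up-do
1. b -> p, d -> t, g -> k, v -> f, z -> s / _ #: no change
2. f -> v, k -> g, p -> b, s -> z, t -> d / V _ V: fires at position(s) 3: voverkkupdo
surface: voverkkupdo

cell CLASS=vo, VEL=so, NUM=zo:
underlying: vofer-ul-tu-dag
1. b -> p, d -> t, g -> k, v -> f, z -> s / _ #: fires at position(s) 12: voferultudak
2. f -> v, k -> g, p -> b, s -> z, t -> d / V _ V: fires at position(s) 3: voverultudak
surface: voverultudak

cell CLASS=mi, VEL=lu, NUM=ib:
underlying: vofer-kk-up-pro
1. b -> p, d -> t, g -> k, v -> f, z -> s / _ #: no change
2. f -> v, k -> g, p -> b, s -> z, t -> d / V _ V: fires at position(s) 3: voverkkuppro
surface: voverkkuppro


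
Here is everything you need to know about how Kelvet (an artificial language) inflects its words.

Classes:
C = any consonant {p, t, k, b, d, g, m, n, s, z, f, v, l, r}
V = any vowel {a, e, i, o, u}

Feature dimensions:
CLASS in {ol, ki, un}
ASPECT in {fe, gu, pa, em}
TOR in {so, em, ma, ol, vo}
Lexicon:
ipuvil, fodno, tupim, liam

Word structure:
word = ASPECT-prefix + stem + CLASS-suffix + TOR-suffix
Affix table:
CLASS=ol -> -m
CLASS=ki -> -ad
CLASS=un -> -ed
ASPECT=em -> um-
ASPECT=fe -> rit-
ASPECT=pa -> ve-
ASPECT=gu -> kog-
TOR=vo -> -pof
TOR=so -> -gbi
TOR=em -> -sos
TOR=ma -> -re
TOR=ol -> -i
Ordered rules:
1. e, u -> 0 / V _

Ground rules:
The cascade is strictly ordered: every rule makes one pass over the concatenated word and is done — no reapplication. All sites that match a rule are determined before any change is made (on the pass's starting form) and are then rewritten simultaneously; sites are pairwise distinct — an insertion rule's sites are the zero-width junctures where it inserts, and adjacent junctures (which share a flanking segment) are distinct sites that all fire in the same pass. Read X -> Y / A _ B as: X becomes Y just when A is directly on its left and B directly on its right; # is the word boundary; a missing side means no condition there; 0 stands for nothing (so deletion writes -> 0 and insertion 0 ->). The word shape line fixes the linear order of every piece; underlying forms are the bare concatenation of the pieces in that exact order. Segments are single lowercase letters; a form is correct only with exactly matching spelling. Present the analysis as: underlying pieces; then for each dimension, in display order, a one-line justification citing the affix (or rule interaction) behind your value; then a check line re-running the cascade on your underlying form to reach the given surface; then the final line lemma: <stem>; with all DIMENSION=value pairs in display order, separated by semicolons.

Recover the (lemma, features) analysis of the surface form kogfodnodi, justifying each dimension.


underlying: kog-fodno-ed-i
CLASS=un - signalled by the affix -ed
ASPECT=gu - signalled by the affix kog-
TOR=ol - signalled by the affix -i
check: kogfodnoedi -> kogfodnodi
lemma: fodno; CLASS=un; ASPECT=gu; TOR=ol


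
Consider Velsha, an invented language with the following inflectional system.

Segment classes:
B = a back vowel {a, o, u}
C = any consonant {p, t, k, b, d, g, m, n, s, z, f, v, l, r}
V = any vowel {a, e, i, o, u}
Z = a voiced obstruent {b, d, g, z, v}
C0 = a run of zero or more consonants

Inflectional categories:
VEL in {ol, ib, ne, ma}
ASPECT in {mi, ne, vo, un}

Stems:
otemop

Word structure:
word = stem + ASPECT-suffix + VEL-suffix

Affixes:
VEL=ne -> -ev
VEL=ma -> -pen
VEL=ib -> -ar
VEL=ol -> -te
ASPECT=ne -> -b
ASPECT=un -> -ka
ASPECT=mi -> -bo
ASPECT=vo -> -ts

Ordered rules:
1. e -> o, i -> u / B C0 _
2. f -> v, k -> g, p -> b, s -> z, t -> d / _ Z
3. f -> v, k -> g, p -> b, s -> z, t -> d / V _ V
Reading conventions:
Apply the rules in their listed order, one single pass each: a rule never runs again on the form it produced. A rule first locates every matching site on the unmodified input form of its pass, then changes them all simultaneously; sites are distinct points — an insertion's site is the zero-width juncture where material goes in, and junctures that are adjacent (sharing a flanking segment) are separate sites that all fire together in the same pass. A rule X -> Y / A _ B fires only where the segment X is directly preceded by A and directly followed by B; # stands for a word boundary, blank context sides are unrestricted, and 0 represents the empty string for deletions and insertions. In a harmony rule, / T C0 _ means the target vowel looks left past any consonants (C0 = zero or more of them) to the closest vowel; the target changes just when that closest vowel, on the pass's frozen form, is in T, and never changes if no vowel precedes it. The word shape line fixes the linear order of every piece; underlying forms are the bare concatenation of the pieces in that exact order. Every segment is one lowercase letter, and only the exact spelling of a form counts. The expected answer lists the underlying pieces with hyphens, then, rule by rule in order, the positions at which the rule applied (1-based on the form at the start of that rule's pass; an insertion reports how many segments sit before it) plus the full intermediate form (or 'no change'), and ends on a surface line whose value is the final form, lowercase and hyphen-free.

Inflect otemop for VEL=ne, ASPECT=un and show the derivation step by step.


underlying: otemop-ka-ev
1. e -> o, i -> u / B C0 _: fires at position(s) 3, 9: otomopkaov
2. f -> v, k -> g, p -> b, s -> z, t -> d / _ Z: no change
3. f -> v, k -> g, p -> b, s -> z, t -> d / V _ V: fires at position(s) 2: odomopkaov
surface: odomopkaov


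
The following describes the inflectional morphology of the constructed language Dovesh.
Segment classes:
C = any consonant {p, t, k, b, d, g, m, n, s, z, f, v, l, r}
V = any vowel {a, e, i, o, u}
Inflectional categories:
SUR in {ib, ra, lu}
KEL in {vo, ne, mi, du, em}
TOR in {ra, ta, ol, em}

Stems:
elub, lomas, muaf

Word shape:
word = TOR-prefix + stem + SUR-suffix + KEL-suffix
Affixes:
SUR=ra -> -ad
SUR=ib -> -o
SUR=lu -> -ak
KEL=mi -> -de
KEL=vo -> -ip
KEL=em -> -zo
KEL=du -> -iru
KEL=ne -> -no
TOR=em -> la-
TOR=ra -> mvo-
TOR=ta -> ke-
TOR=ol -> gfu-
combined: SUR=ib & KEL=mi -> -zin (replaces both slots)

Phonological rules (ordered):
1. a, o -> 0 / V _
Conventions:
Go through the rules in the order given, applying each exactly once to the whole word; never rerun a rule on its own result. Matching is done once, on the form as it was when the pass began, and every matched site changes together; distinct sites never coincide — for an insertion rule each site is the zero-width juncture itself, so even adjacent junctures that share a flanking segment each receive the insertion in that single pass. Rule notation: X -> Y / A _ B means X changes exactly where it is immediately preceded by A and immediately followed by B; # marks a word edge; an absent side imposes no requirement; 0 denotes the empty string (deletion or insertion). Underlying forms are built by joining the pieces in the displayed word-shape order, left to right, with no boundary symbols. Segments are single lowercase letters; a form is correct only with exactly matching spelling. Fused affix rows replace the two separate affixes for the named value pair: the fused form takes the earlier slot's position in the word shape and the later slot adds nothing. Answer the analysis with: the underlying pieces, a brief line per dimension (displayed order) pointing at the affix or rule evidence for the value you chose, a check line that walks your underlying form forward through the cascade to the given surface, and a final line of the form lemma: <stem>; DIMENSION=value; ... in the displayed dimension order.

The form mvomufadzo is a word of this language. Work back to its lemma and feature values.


underlying: mvo-muaf-ad-zo
SUR=ra - signalled by the affix -ad
KEL=em - signalled by the affix -zo
TOR=ra - signalled by the affix mvo-
check: mvomuafadzo -> mvomufadzo
lemma: muaf; SUR=ra; KEL=em; TOR=ra


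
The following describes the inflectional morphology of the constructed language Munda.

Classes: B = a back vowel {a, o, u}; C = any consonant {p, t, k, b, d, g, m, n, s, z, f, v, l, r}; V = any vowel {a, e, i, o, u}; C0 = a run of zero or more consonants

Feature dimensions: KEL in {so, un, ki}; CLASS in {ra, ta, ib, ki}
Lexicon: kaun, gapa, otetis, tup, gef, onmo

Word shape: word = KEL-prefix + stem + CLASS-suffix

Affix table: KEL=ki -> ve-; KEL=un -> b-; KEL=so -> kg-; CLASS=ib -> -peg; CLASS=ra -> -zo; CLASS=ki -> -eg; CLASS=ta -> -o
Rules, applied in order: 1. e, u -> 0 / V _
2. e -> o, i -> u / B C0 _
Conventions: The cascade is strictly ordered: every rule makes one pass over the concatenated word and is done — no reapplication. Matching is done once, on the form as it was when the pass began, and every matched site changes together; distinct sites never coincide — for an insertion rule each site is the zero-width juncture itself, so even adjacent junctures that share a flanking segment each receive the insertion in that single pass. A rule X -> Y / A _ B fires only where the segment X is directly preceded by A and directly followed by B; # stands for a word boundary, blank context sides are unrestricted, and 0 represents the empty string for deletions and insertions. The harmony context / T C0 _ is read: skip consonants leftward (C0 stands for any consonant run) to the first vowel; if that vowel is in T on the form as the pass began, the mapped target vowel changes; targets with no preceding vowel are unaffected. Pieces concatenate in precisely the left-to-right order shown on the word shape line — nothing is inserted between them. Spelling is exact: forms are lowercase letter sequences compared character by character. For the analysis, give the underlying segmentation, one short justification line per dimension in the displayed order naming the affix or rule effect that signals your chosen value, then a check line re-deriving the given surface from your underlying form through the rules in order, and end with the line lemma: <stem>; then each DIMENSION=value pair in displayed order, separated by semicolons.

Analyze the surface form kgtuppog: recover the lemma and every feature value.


underlying: kg-tup-peg
KEL=so - signalled by the affix kg-
CLASS=ib - signalled by the affix -peg
check: kgtuppeg -> kgtuppeg -> kgtuppog
lemma: tup; KEL=so; CLASS=ib


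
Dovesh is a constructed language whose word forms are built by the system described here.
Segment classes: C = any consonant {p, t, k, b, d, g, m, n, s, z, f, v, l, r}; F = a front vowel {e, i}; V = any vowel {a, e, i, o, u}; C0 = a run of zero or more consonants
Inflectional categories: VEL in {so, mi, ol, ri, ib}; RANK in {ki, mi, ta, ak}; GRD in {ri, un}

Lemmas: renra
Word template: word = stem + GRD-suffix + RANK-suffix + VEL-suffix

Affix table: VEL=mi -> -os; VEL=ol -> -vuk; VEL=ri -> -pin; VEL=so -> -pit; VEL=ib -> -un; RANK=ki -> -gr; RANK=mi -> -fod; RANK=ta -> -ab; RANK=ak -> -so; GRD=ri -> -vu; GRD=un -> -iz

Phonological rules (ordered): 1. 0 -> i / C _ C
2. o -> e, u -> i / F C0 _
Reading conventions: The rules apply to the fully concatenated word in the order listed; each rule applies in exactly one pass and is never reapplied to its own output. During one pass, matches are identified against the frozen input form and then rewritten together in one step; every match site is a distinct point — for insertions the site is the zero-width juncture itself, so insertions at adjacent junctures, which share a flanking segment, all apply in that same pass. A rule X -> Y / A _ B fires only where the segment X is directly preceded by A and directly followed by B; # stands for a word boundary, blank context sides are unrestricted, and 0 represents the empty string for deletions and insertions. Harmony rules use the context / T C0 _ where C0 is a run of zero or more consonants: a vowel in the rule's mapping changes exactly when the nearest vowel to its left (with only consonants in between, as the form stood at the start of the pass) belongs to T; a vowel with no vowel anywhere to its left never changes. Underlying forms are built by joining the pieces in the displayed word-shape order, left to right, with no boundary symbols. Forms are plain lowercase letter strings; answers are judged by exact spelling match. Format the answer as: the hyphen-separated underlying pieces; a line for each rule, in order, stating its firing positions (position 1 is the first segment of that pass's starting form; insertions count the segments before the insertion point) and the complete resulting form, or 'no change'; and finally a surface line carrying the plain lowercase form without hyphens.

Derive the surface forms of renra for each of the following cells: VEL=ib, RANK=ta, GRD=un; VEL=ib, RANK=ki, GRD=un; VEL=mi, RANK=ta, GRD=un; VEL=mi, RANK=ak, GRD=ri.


cell VEL=ib, RANK=ta, GRD=un:
underlying: renra-iz-ab-un
1. 0 -> i / C _ C: inserts after position(s) 3: reniraizabun
2. o -> e, u -> i / F C0 _: no change
surface: reniraizabun

cell VEL=ib, RANK=ki, GRD=un:
underlying: renra-iz-gr-un
1. 0 -> i / C _ C: inserts after position(s) 3, 7, 8: reniraizigirun
2. o -> e, u -> i / F C0 _: fires at position(s) 13: reniraizigirin
surface: reniraizigirin

cell VEL=mi, RANK=ta, GRD=un:
underlying: renra-iz-ab-os
1. 0 -> i / C _ C: inserts after position(s) 3: reniraizabos
2. o -> e, u -> i / F C0 _: no change
surface: reniraizabos

cell VEL=mi, RANK=ak, GRD=ri:
underlying: renra-vu-so-os
1. 0 -> i / C _ C: inserts after position(s) 3: reniravusoos
2. o -> e, u -> i / F C0 _: no change
surface: reniravusoos


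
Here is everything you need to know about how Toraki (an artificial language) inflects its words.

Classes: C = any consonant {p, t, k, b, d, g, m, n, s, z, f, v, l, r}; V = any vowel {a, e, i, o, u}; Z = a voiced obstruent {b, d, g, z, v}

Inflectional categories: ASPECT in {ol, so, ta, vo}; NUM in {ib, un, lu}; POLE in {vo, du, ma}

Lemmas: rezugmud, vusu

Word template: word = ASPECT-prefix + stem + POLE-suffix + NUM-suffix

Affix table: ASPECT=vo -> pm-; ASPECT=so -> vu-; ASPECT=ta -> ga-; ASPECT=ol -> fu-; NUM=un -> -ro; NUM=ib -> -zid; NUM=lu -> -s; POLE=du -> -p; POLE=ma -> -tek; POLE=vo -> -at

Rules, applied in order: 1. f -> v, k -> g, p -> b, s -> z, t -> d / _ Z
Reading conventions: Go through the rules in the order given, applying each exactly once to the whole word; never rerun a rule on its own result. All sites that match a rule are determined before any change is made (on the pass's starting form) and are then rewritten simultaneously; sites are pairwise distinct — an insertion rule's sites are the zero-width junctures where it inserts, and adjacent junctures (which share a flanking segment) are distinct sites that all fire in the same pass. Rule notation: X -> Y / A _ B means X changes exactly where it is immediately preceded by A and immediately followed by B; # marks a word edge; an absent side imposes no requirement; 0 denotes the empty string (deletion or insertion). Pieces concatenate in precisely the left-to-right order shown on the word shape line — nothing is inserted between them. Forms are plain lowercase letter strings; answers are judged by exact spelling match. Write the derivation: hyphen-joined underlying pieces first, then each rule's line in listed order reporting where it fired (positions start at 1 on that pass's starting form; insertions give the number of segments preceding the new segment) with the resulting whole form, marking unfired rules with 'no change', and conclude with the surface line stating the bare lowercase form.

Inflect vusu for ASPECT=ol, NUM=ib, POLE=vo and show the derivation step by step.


underlying: fu-vusu-at-zid
1. f -> v, k -> g, p -> b, s -> z, t -> d / _ Z: fires at position(s) 8: fuvusuadzid
surface: fuvusuadzid


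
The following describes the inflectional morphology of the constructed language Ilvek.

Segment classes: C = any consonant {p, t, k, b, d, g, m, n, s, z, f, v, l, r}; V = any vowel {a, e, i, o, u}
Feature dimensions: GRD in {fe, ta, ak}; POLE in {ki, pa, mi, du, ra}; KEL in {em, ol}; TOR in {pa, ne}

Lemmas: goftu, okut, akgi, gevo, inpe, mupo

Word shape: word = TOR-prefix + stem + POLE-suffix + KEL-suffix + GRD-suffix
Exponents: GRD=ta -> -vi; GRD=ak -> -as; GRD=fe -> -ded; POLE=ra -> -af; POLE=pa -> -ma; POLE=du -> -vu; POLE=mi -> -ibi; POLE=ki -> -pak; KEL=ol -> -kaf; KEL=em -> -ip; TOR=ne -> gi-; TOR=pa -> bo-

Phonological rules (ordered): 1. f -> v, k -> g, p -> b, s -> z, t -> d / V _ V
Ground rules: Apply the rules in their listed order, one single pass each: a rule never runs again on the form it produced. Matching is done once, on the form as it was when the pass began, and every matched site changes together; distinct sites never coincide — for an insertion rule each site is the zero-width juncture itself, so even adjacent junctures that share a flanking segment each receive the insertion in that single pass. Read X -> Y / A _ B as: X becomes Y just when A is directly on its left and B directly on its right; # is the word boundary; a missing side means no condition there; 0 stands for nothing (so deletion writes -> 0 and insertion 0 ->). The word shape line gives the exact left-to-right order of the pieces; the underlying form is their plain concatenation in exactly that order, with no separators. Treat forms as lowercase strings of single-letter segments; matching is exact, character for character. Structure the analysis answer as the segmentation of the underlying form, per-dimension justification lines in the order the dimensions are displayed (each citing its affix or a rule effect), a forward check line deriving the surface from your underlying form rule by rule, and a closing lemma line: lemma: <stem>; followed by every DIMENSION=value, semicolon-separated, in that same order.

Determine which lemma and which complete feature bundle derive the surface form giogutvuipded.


underlying: gi-okut-vu-ip-ded
GRD=fe - signalled by the affix -ded
POLE=du - signalled by the affix -vu
KEL=em - signalled by the affix -ip
TOR=ne - signalled by the affix gi-
check: giokutvuipded -> giogutvuipded
lemma: okut; GRD=fe; POLE=du; KEL=em; TOR=ne
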